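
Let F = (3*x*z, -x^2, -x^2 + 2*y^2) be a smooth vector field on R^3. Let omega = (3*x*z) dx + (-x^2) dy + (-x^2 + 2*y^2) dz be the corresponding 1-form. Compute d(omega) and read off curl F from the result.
d(omega) = (4*y) dy ∧ dz + (5*x) dz ∧ dx + (-2*x) dx ∧ dy; curl F = (4*y, 5*x, -2*x)

d omega = sum_{i<j} (∂f_j/∂x_i - ∂f_i/∂x_j) dx_i ∧ dx_j. Under the identification (dy ∧ dz, dz ∧ dx, dx ∧ dy) ↔ (e_x, e_y, e_z), the coefficients are exactly the components of curl F. Compute:
  ∂R/∂y - ∂Q/∂z = (4*y) - (0) = 4*y
  ∂P/∂z - ∂R/∂x = (3*x) - (-2*x) = 5*x
  ∂Q/∂x - ∂P/∂y = (-2*x) - (0) = -2*x.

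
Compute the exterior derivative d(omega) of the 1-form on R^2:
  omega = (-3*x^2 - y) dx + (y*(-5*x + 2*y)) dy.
d(omega) = (1 - 5*y) dx ∧ dy

For a 1-form omega = sum_i f_i dx_i, the exterior derivative is
  d(omega) = sum_{i < j} (∂f_j/∂x_i - ∂f_i/∂x_j) dx_i ∧ dx_j.
  coefficient of dx ∧ dy: ∂f_2/∂x - ∂f_1/∂y = ∂(y*(-5*x + 2*y))/∂x - ∂(-3*x^2 - y)/∂y = 1 - 5*y
Assembling: d(omega) = (1 - 5*y) dx ∧ dy.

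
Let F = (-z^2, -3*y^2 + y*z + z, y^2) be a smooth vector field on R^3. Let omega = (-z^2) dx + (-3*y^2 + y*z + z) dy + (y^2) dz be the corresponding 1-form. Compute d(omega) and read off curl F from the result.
d(omega) = (y - 1) dy ∧ dz + (-2*z) dz ∧ dx + (0) dx ∧ dy; curl F = (y - 1, -2*z, 0)

d omega = sum_{i<j} (∂f_j/∂x_i - ∂f_i/∂x_j) dx_i ∧ dx_j. Under the identification (dy ∧ dz, dz ∧ dx, dx ∧ dy) ↔ (e_x, e_y, e_z), the coefficients are exactly the components of curl F. Compute:
  ∂R/∂y - ∂Q/∂z = (2*y) - (y + 1) = y - 1
  ∂P/∂z - ∂R/∂x = (-2*z) - (0) = -2*z
  ∂Q/∂x - ∂P/∂y = (0) - (0) = 0.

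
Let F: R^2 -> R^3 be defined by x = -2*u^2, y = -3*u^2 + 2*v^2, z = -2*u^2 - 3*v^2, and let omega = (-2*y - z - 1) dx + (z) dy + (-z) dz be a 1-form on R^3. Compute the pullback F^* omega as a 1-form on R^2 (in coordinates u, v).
F^* omega = (2*u*(-14*u^2 + 5*v^2 + 2)) du + (-20*u^2*v - 30*v^3) dv

Using F^*(f dg) = (f ∘ F) d(g ∘ F), substitute each coordinate x_i by F_i(u, v) in f_i, and replace dx_i by d F_i = (∂F_i/∂u) du + (∂F_i/∂v) dv.
  For the x component: f_1(F) = 8*u^2 - v^2 - 1; d F_1 = (-4*u) du + (0) dv
  For the y component: f_2(F) = -2*u^2 - 3*v^2; d F_2 = (-6*u) du + (4*v) dv
  For the z component: f_3(F) = 2*u^2 + 3*v^2; d F_3 = (-4*u) du + (-6*v) dv
Combining and collecting du, dv coefficients:
  coeff of du: 2*u*(-14*u^2 + 5*v^2 + 2)
  coeff of dv: -20*u^2*v - 30*v^3
F^* omega = (2*u*(-14*u^2 + 5*v^2 + 2)) du + (-20*u^2*v - 30*v^3) dv.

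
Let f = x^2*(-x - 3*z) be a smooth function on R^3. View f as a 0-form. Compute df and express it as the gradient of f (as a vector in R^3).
df = (3*x*(-x - 2*z)) dx + (0) dy + (-3*x^2) dz; grad f = (3*x*(-x - 2*z), 0, -3*x^2)

For a 0-form f, d f = (∂f/∂x) dx + (∂f/∂y) dy + (∂f/∂z) dz. The components of the vector representation are exactly the entries of grad f in Cartesian coordinates:
  ∂f/∂x = 3*x*(-x - 2*z)
  ∂f/∂y = 0
  ∂f/∂z = -3*x^2.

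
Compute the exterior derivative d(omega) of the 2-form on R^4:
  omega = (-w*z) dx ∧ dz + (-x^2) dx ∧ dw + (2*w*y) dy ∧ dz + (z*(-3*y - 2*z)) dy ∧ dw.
d(omega) = (-z) dx ∧ dz ∧ dw + (5*y + 4*z) dy ∧ dz ∧ dw

For a 2-form omega = sum_{i<j} g_{ij} dx_i ∧ dx_j, the exterior derivative is
  d(omega) = sum_{i<j} d(g_{ij}) ∧ dx_i ∧ dx_j = sum_{i<j, k} (∂g_{ij}/∂x_k) dx_k ∧ dx_i ∧ dx_j.
Expand each term, using dx_k ∧ dx_i ∧ dx_j = sgn(permutation) dx_{(a)} ∧ dx_{(b)} ∧ dx_{(c)} with (a < b < c) sorted:
  d(-w*z) includes (∂/∂w)(-w*z) dw = (-z) dw, which multiplied by dx ∧ dz gives (-z) dx ∧ dz ∧ dw
  d(2*w*y) includes (∂/∂w)(2*w*y) dw = (2*y) dw, which multiplied by dy ∧ dz gives (2*y) dy ∧ dz ∧ dw
  d(z*(-3*y - 2*z)) includes (∂/∂z)(z*(-3*y - 2*z)) dz = (-3*y - 4*z) dz, which multiplied by dy ∧ dw gives (3*y + 4*z) dy ∧ dz ∧ dw
Collecting like 3-forms: d(omega) = (-z) dx ∧ dz ∧ dw + (5*y + 4*z) dy ∧ dz ∧ dw.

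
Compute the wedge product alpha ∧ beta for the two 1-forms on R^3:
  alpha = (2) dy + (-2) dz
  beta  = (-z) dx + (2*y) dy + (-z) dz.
alpha ∧ beta = (2*z) dx ∧ dy + (4*y - 2*z) dy ∧ dz + (-2*z) dx ∧ dz

Distribute the wedge, using dx_i ∧ dx_j = -dx_j ∧ dx_i and dx_i ∧ dx_i = 0. For each pair (i, j) with i < j, the coefficient of dx_i ∧ dx_j in alpha ∧ beta is (alpha_i * beta_j - alpha_j * beta_i). Collecting: alpha ∧ beta = (2*z) dx ∧ dy + (4*y - 2*z) dy ∧ dz + (-2*z) dx ∧ dz.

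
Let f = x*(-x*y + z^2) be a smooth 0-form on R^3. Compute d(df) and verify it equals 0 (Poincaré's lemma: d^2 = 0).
d(df) = 0

Step 1: df = sum_i (∂f/∂x_i) dx_i = (-2*x*y + z^2) dx + (-x^2) dy + (2*x*z) dz.
Step 2: Apply d again. Using the 1-form formula, the coefficient of dx ∧ dy in d(df) is ∂^2 f/∂x ∂y - ∂^2 f/∂y ∂x = (-2*x) - (-2*x) = 0 (equality of mixed partials for smooth f).
Similarly for dx ∧ dz and dy ∧ dz — all coefficients vanish. So d(df) = 0.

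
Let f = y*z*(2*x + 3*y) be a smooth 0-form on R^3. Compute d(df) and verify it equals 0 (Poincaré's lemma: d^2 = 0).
d(df) = 0

Step 1: df = sum_i (∂f/∂x_i) dx_i = (2*y*z) dx + (2*z*(x + 3*y)) dy + (y*(2*x + 3*y)) dz.
Step 2: Apply d again. Using the 1-form formula, the coefficient of dx ∧ dy in d(df) is ∂^2 f/∂x ∂y - ∂^2 f/∂y ∂x = (2*z) - (2*z) = 0 (equality of mixed partials for smooth f).
Similarly for dx ∧ dz and dy ∧ dz — all coefficients vanish. So d(df) = 0.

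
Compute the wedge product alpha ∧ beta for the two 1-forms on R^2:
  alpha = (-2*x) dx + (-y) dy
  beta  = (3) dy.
alpha ∧ beta = (-6*x) dx ∧ dy

Distribute the wedge, using dx_i ∧ dx_j = -dx_j ∧ dx_i and dx_i ∧ dx_i = 0. For each pair (i, j) with i < j, the coefficient of dx_i ∧ dx_j in alpha ∧ beta is (alpha_i * beta_j - alpha_j * beta_i). Collecting: alpha ∧ beta = (-6*x) dx ∧ dy.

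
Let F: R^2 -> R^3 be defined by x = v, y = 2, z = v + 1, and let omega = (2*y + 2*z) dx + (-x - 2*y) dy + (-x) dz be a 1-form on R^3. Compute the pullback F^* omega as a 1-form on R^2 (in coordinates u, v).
F^* omega = (v + 6) dv

Using F^*(f dg) = (f ∘ F) d(g ∘ F), substitute each coordinate x_i by F_i(u, v) in f_i, and replace dx_i by d F_i = (∂F_i/∂u) du + (∂F_i/∂v) dv.
  For the x component: f_1(F) = 2*v + 6; d F_1 = (0) du + (1) dv
  For the y component: f_2(F) = -v - 4; d F_2 = (0) du + (0) dv
  For the z component: f_3(F) = -v; d F_3 = (0) du + (1) dv
Combining and collecting du, dv coefficients:
  coeff of du: 0
  coeff of dv: v + 6
F^* omega = (v + 6) dv.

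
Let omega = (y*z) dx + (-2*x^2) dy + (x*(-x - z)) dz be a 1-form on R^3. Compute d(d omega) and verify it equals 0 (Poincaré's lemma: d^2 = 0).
d(d omega) = 0

Step 1: d omega = sum_{i<j} (∂f_j/∂x_i - ∂f_i/∂x_j) dx_i ∧ dx_j:
  coeff of dx ∧ dy: -4*x - z
  coeff of dx ∧ dz: -2*x - y - z
  coeff of dy ∧ dz: 0
Step 2: Apply d again to each 2-form coefficient. The only possible 3-form in R^3 is dx ∧ dy ∧ dz, with coefficient
  ∂(coeff of dy∧dz)/∂x - ∂(coeff of dx∧dz)/∂y + ∂(coeff of dx∧dy)/∂z
  = ∂/∂x (0) - ∂/∂y (-2*x - y - z) + ∂/∂z (-4*x - z).
Each of these terms simplifies to sums of mixed partials that cancel in pairs. The result is 0 (by equality of mixed partials for smooth functions — Schwarz / Clairaut).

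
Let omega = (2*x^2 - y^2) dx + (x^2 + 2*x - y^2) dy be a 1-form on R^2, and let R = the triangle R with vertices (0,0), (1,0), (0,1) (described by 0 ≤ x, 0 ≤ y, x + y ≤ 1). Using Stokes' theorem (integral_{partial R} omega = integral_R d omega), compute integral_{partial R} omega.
integral_(partial R) omega = 5/3

Stokes: integral_partial_R omega = integral_R d omega with d omega = (∂Q/∂x - ∂P/∂y) dx ∧ dy.
  ∂Q/∂x = 2*x + 2
  ∂P/∂y = -2*y
  integrand = ∂Q/∂x - ∂P/∂y = 2*x + 2*y + 2.
Integrating over R: integral_0^1 integral_0^{1-x} (2*x + 2*y + 2) dy dx = 5/3.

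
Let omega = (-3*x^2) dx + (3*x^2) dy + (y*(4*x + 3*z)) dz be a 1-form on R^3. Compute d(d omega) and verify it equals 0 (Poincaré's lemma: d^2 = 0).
d(d omega) = 0

Step 1: d omega = sum_{i<j} (∂f_j/∂x_i - ∂f_i/∂x_j) dx_i ∧ dx_j:
  coeff of dx ∧ dy: 6*x
  coeff of dx ∧ dz: 4*y
  coeff of dy ∧ dz: 4*x + 3*z
Step 2: Apply d again to each 2-form coefficient. The only possible 3-form in R^3 is dx ∧ dy ∧ dz, with coefficient
  ∂(coeff of dy∧dz)/∂x - ∂(coeff of dx∧dz)/∂y + ∂(coeff of dx∧dy)/∂z
  = ∂/∂x (4*x + 3*z) - ∂/∂y (4*y) + ∂/∂z (6*x).
Each of these terms simplifies to sums of mixed partials that cancel in pairs. The result is 0 (by equality of mixed partials for smooth functions — Schwarz / Clairaut).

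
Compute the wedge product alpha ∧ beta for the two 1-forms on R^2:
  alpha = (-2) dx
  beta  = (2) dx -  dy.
alpha ∧ beta = (2) dx ∧ dy

Distribute the wedge, using dx_i ∧ dx_j = -dx_j ∧ dx_i and dx_i ∧ dx_i = 0. For each pair (i, j) with i < j, the coefficient of dx_i ∧ dx_j in alpha ∧ beta is (alpha_i * beta_j - alpha_j * beta_i). Collecting: alpha ∧ beta = (2) dx ∧ dy.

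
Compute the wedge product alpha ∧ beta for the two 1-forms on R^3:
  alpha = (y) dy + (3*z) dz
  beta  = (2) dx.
alpha ∧ beta = (-2*y) dx ∧ dy + (-6*z) dx ∧ dz

Distribute the wedge, using dx_i ∧ dx_j = -dx_j ∧ dx_i and dx_i ∧ dx_i = 0. For each pair (i, j) with i < j, the coefficient of dx_i ∧ dx_j in alpha ∧ beta is (alpha_i * beta_j - alpha_j * beta_i). Collecting: alpha ∧ beta = (-2*y) dx ∧ dy + (-6*z) dx ∧ dz.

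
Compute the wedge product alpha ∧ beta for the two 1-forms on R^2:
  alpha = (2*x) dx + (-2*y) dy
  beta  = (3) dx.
alpha ∧ beta = (6*y) dx ∧ dy

Distribute the wedge, using dx_i ∧ dx_j = -dx_j ∧ dx_i and dx_i ∧ dx_i = 0. For each pair (i, j) with i < j, the coefficient of dx_i ∧ dx_j in alpha ∧ beta is (alpha_i * beta_j - alpha_j * beta_i). Collecting: alpha ∧ beta = (6*y) dx ∧ dy.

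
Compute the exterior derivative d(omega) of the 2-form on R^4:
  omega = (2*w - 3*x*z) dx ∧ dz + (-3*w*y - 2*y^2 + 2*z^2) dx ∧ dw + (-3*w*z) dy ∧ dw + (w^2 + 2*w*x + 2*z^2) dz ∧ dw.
d(omega) = (2*w - 4*z + 2) dx ∧ dz ∧ dw + (3*w + 4*y) dx ∧ dy ∧ dw + (3*w) dy ∧ dz ∧ dw

For a 2-form omega = sum_{i<j} g_{ij} dx_i ∧ dx_j, the exterior derivative is
  d(omega) = sum_{i<j} d(g_{ij}) ∧ dx_i ∧ dx_j = sum_{i<j, k} (∂g_{ij}/∂x_k) dx_k ∧ dx_i ∧ dx_j.
Expand each term, using dx_k ∧ dx_i ∧ dx_j = sgn(permutation) dx_{(a)} ∧ dx_{(b)} ∧ dx_{(c)} with (a < b < c) sorted:
  d(2*w - 3*x*z) includes (∂/∂w)(2*w - 3*x*z) dw = (2) dw, which multiplied by dx ∧ dz gives (2) dx ∧ dz ∧ dw
  d(-3*w*y - 2*y^2 + 2*z^2) includes (∂/∂y)(-3*w*y - 2*y^2 + 2*z^2) dy = (-3*w - 4*y) dy, which multiplied by dx ∧ dw gives (3*w + 4*y) dx ∧ dy ∧ dw
  d(-3*w*y - 2*y^2 + 2*z^2) includes (∂/∂z)(-3*w*y - 2*y^2 + 2*z^2) dz = (4*z) dz, which multiplied by dx ∧ dw gives (-4*z) dx ∧ dz ∧ dw
  d(-3*w*z) includes (∂/∂z)(-3*w*z) dz = (-3*w) dz, which multiplied by dy ∧ dw gives (3*w) dy ∧ dz ∧ dw
  d(w^2 + 2*w*x + 2*z^2) includes (∂/∂x)(w^2 + 2*w*x + 2*z^2) dx = (2*w) dx, which multiplied by dz ∧ dw gives (2*w) dx ∧ dz ∧ dw
Collecting like 3-forms: d(omega) = (2*w - 4*z + 2) dx ∧ dz ∧ dw + (3*w + 4*y) dx ∧ dy ∧ dw + (3*w) dy ∧ dz ∧ dw.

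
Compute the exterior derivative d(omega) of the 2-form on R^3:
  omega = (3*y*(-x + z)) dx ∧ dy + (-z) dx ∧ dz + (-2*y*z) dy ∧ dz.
d(omega) = (3*y) dx ∧ dy ∧ dz

For a 2-form omega = sum_{i<j} g_{ij} dx_i ∧ dx_j, the exterior derivative is
  d(omega) = sum_{i<j} d(g_{ij}) ∧ dx_i ∧ dx_j = sum_{i<j, k} (∂g_{ij}/∂x_k) dx_k ∧ dx_i ∧ dx_j.
Expand each term, using dx_k ∧ dx_i ∧ dx_j = sgn(permutation) dx_{(a)} ∧ dx_{(b)} ∧ dx_{(c)} with (a < b < c) sorted:
  d(3*y*(-x + z)) includes (∂/∂z)(3*y*(-x + z)) dz = (3*y) dz, which multiplied by dx ∧ dy gives (3*y) dx ∧ dy ∧ dz
Collecting like 3-forms: d(omega) = (3*y) dx ∧ dy ∧ dz.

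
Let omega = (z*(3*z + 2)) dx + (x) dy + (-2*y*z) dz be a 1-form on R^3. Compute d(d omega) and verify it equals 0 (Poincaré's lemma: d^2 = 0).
d(d omega) = 0

Step 1: d omega = sum_{i<j} (∂f_j/∂x_i - ∂f_i/∂x_j) dx_i ∧ dx_j:
  coeff of dx ∧ dy: 1
  coeff of dx ∧ dz: -6*z - 2
  coeff of dy ∧ dz: -2*z
Step 2: Apply d again to each 2-form coefficient. The only possible 3-form in R^3 is dx ∧ dy ∧ dz, with coefficient
  ∂(coeff of dy∧dz)/∂x - ∂(coeff of dx∧dz)/∂y + ∂(coeff of dx∧dy)/∂z
  = ∂/∂x (-2*z) - ∂/∂y (-6*z - 2) + ∂/∂z (1).
Each of these terms simplifies to sums of mixed partials that cancel in pairs. The result is 0 (by equality of mixed partials for smooth functions — Schwarz / Clairaut).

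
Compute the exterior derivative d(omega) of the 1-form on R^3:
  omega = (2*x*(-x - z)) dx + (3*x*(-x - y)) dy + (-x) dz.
d(omega) = (-6*x - 3*y) dx ∧ dy + (2*x - 1) dx ∧ dz

For a 1-form omega = sum_i f_i dx_i, the exterior derivative is
  d(omega) = sum_{i < j} (∂f_j/∂x_i - ∂f_i/∂x_j) dx_i ∧ dx_j.
  coefficient of dx ∧ dy: ∂f_2/∂x - ∂f_1/∂y = ∂(3*x*(-x - y))/∂x - ∂(2*x*(-x - z))/∂y = -6*x - 3*y
  coefficient of dx ∧ dz: ∂f_3/∂x - ∂f_1/∂z = ∂(-x)/∂x - ∂(2*x*(-x - z))/∂z = 2*x - 1
Assembling: d(omega) = (-6*x - 3*y) dx ∧ dy + (2*x - 1) dx ∧ dz.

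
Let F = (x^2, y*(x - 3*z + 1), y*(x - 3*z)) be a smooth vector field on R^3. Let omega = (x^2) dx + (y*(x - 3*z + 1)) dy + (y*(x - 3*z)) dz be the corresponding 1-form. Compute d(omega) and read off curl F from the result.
d(omega) = (x + 3*y - 3*z) dy ∧ dz + (-y) dz ∧ dx + (y) dx ∧ dy; curl F = (x + 3*y - 3*z, -y, y)

d omega = sum_{i<j} (∂f_j/∂x_i - ∂f_i/∂x_j) dx_i ∧ dx_j. Under the identification (dy ∧ dz, dz ∧ dx, dx ∧ dy) ↔ (e_x, e_y, e_z), the coefficients are exactly the components of curl F. Compute:
  ∂R/∂y - ∂Q/∂z = (x - 3*z) - (-3*y) = x + 3*y - 3*z
  ∂P/∂z - ∂R/∂x = (0) - (y) = -y
  ∂Q/∂x - ∂P/∂y = (y) - (0) = y.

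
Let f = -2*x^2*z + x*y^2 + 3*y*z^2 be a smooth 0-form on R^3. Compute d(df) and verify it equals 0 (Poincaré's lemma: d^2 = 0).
d(df) = 0

Step 1: df = sum_i (∂f/∂x_i) dx_i = (-4*x*z + y^2) dx + (2*x*y + 3*z^2) dy + (-2*x^2 + 6*y*z) dz.
Step 2: Apply d again. Using the 1-form formula, the coefficient of dx ∧ dy in d(df) is ∂^2 f/∂x ∂y - ∂^2 f/∂y ∂x = (2*y) - (2*y) = 0 (equality of mixed partials for smooth f).
Similarly for dx ∧ dz and dy ∧ dz — all coefficients vanish. So d(df) = 0.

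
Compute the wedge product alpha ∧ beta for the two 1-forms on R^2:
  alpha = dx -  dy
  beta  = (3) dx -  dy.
alpha ∧ beta = (2) dx ∧ dy

Distribute the wedge, using dx_i ∧ dx_j = -dx_j ∧ dx_i and dx_i ∧ dx_i = 0. For each pair (i, j) with i < j, the coefficient of dx_i ∧ dx_j in alpha ∧ beta is (alpha_i * beta_j - alpha_j * beta_i). Collecting: alpha ∧ beta = (2) dx ∧ dy.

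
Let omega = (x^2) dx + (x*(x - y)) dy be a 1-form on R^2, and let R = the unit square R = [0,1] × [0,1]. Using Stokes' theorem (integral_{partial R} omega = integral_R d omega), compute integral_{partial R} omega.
integral_(partial R) omega = 1/2

Stokes: integral_partial_R omega = integral_R d omega with d omega = (∂Q/∂x - ∂P/∂y) dx ∧ dy.
  ∂Q/∂x = 2*x - y
  ∂P/∂y = 0
  integrand = ∂Q/∂x - ∂P/∂y = 2*x - y.
Integrating over R: integral_0^1 integral_0^1 (2*x - y) dx dy = 1/2.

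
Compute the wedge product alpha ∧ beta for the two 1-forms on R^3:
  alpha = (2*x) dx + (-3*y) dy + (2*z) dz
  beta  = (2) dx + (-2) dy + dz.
alpha ∧ beta = (-4*x + 6*y) dx ∧ dy + (2*x - 4*z) dx ∧ dz + (-3*y + 4*z) dy ∧ dz

Distribute the wedge, using dx_i ∧ dx_j = -dx_j ∧ dx_i and dx_i ∧ dx_i = 0. For each pair (i, j) with i < j, the coefficient of dx_i ∧ dx_j in alpha ∧ beta is (alpha_i * beta_j - alpha_j * beta_i). Collecting: alpha ∧ beta = (-4*x + 6*y) dx ∧ dy + (2*x - 4*z) dx ∧ dz + (-3*y + 4*z) dy ∧ dz.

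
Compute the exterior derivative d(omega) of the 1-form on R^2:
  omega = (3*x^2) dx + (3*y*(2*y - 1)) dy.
d(omega) = 0

For a 1-form omega = sum_i f_i dx_i, the exterior derivative is
  d(omega) = sum_{i < j} (∂f_j/∂x_i - ∂f_i/∂x_j) dx_i ∧ dx_j.

Assembling: d(omega) = 0.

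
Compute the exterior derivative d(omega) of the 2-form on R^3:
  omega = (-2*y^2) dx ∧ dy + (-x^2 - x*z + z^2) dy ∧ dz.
d(omega) = (-2*x - z) dx ∧ dy ∧ dz

For a 2-form omega = sum_{i<j} g_{ij} dx_i ∧ dx_j, the exterior derivative is
  d(omega) = sum_{i<j} d(g_{ij}) ∧ dx_i ∧ dx_j = sum_{i<j, k} (∂g_{ij}/∂x_k) dx_k ∧ dx_i ∧ dx_j.
Expand each term, using dx_k ∧ dx_i ∧ dx_j = sgn(permutation) dx_{(a)} ∧ dx_{(b)} ∧ dx_{(c)} with (a < b < c) sorted:
  d(-x^2 - x*z + z^2) includes (∂/∂x)(-x^2 - x*z + z^2) dx = (-2*x - z) dx, which multiplied by dy ∧ dz gives (-2*x - z) dx ∧ dy ∧ dz
Collecting like 3-forms: d(omega) = (-2*x - z) dx ∧ dy ∧ dz.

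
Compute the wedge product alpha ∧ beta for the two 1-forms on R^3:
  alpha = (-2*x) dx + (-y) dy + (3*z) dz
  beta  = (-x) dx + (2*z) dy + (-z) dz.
alpha ∧ beta = (-x*(y + 4*z)) dx ∧ dy + (5*x*z) dx ∧ dz + (z*(y - 6*z)) dy ∧ dz

Distribute the wedge, using dx_i ∧ dx_j = -dx_j ∧ dx_i and dx_i ∧ dx_i = 0. For each pair (i, j) with i < j, the coefficient of dx_i ∧ dx_j in alpha ∧ beta is (alpha_i * beta_j - alpha_j * beta_i). Collecting: alpha ∧ beta = (-x*(y + 4*z)) dx ∧ dy + (5*x*z) dx ∧ dz + (z*(y - 6*z)) dy ∧ dz.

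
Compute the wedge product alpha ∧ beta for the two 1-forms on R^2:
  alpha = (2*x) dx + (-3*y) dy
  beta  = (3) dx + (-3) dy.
alpha ∧ beta = (-6*x + 9*y) dx ∧ dy

Distribute the wedge, using dx_i ∧ dx_j = -dx_j ∧ dx_i and dx_i ∧ dx_i = 0. For each pair (i, j) with i < j, the coefficient of dx_i ∧ dx_j in alpha ∧ beta is (alpha_i * beta_j - alpha_j * beta_i). Collecting: alpha ∧ beta = (-6*x + 9*y) dx ∧ dy.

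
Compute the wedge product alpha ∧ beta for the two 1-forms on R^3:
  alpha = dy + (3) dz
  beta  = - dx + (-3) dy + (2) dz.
alpha ∧ beta = (1) dx ∧ dy + (11) dy ∧ dz + (3) dx ∧ dz

Distribute the wedge, using dx_i ∧ dx_j = -dx_j ∧ dx_i and dx_i ∧ dx_i = 0. For each pair (i, j) with i < j, the coefficient of dx_i ∧ dx_j in alpha ∧ beta is (alpha_i * beta_j - alpha_j * beta_i). Collecting: alpha ∧ beta = (1) dx ∧ dy + (11) dy ∧ dz + (3) dx ∧ dz.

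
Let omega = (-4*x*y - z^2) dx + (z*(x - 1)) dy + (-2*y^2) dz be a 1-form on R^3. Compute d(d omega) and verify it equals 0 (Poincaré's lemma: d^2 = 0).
d(d omega) = 0

Step 1: d omega = sum_{i<j} (∂f_j/∂x_i - ∂f_i/∂x_j) dx_i ∧ dx_j:
  coeff of dx ∧ dy: 4*x + z
  coeff of dx ∧ dz: 2*z
  coeff of dy ∧ dz: -x - 4*y + 1
Step 2: Apply d again to each 2-form coefficient. The only possible 3-form in R^3 is dx ∧ dy ∧ dz, with coefficient
  ∂(coeff of dy∧dz)/∂x - ∂(coeff of dx∧dz)/∂y + ∂(coeff of dx∧dy)/∂z
  = ∂/∂x (-x - 4*y + 1) - ∂/∂y (2*z) + ∂/∂z (4*x + z).
Each of these terms simplifies to sums of mixed partials that cancel in pairs. The result is 0 (by equality of mixed partials for smooth functions — Schwarz / Clairaut).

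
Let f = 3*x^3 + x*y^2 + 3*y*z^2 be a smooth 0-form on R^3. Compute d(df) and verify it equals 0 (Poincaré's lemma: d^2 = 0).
d(df) = 0

Step 1: df = sum_i (∂f/∂x_i) dx_i = (9*x^2 + y^2) dx + (2*x*y + 3*z^2) dy + (6*y*z) dz.
Step 2: Apply d again. Using the 1-form formula, the coefficient of dx ∧ dy in d(df) is ∂^2 f/∂x ∂y - ∂^2 f/∂y ∂x = (2*y) - (2*y) = 0 (equality of mixed partials for smooth f).
Similarly for dx ∧ dz and dy ∧ dz — all coefficients vanish. So d(df) = 0.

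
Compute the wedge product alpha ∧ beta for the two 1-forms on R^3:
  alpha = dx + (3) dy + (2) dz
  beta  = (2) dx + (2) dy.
alpha ∧ beta = (-4) dx ∧ dy + (-4) dx ∧ dz + (-4) dy ∧ dz

Distribute the wedge, using dx_i ∧ dx_j = -dx_j ∧ dx_i and dx_i ∧ dx_i = 0. For each pair (i, j) with i < j, the coefficient of dx_i ∧ dx_j in alpha ∧ beta is (alpha_i * beta_j - alpha_j * beta_i). Collecting: alpha ∧ beta = (-4) dx ∧ dy + (-4) dx ∧ dz + (-4) dy ∧ dz.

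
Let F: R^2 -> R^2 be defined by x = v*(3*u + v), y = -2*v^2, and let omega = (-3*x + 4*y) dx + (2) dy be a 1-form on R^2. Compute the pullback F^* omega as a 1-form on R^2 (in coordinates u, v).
F^* omega = (v^2*(-27*u - 33*v)) du + (v*(-27*u^2 - 51*u*v - 22*v^2 - 8)) dv

Using F^*(f dg) = (f ∘ F) d(g ∘ F), substitute each coordinate x_i by F_i(u, v) in f_i, and replace dx_i by d F_i = (∂F_i/∂u) du + (∂F_i/∂v) dv.
  For the x component: f_1(F) = v*(-9*u - 11*v); d F_1 = (3*v) du + (3*u + 2*v) dv
  For the y component: f_2(F) = 2; d F_2 = (0) du + (-4*v) dv
Combining and collecting du, dv coefficients:
  coeff of du: v^2*(-27*u - 33*v)
  coeff of dv: v*(-27*u^2 - 51*u*v - 22*v^2 - 8)
F^* omega = (v^2*(-27*u - 33*v)) du + (v*(-27*u^2 - 51*u*v - 22*v^2 - 8)) dv.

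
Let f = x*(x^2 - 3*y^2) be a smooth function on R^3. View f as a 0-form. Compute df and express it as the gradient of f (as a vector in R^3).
df = (3*x^2 - 3*y^2) dx + (-6*x*y) dy + (0) dz; grad f = (3*x^2 - 3*y^2, -6*x*y, 0)

For a 0-form f, d f = (∂f/∂x) dx + (∂f/∂y) dy + (∂f/∂z) dz. The components of the vector representation are exactly the entries of grad f in Cartesian coordinates:
  ∂f/∂x = 3*x^2 - 3*y^2
  ∂f/∂y = -6*x*y
  ∂f/∂z = 0.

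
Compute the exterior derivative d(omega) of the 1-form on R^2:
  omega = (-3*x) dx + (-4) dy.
d(omega) = 0

For a 1-form omega = sum_i f_i dx_i, the exterior derivative is
  d(omega) = sum_{i < j} (∂f_j/∂x_i - ∂f_i/∂x_j) dx_i ∧ dx_j.

Assembling: d(omega) = 0.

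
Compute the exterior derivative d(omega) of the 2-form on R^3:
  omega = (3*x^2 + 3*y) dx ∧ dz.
d(omega) = (-3) dx ∧ dy ∧ dz

For a 2-form omega = sum_{i<j} g_{ij} dx_i ∧ dx_j, the exterior derivative is
  d(omega) = sum_{i<j} d(g_{ij}) ∧ dx_i ∧ dx_j = sum_{i<j, k} (∂g_{ij}/∂x_k) dx_k ∧ dx_i ∧ dx_j.
Expand each term, using dx_k ∧ dx_i ∧ dx_j = sgn(permutation) dx_{(a)} ∧ dx_{(b)} ∧ dx_{(c)} with (a < b < c) sorted:
  d(3*x^2 + 3*y) includes (∂/∂y)(3*x^2 + 3*y) dy = (3) dy, which multiplied by dx ∧ dz gives (-3) dx ∧ dy ∧ dz
Collecting like 3-forms: d(omega) = (-3) dx ∧ dy ∧ dz.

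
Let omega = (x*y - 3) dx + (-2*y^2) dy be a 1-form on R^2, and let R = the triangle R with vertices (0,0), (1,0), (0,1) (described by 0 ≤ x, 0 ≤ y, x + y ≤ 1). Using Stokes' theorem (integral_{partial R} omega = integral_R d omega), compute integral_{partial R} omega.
integral_(partial R) omega = -1/6

Stokes: integral_partial_R omega = integral_R d omega with d omega = (∂Q/∂x - ∂P/∂y) dx ∧ dy.
  ∂Q/∂x = 0
  ∂P/∂y = x
  integrand = ∂Q/∂x - ∂P/∂y = -x.
Integrating over R: integral_0^1 integral_0^{1-x} (-x) dy dx = -1/6.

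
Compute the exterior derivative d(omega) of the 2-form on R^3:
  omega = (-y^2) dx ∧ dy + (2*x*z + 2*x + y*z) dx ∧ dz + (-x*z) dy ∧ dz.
d(omega) = (-2*z) dx ∧ dy ∧ dz

For a 2-form omega = sum_{i<j} g_{ij} dx_i ∧ dx_j, the exterior derivative is
  d(omega) = sum_{i<j} d(g_{ij}) ∧ dx_i ∧ dx_j = sum_{i<j, k} (∂g_{ij}/∂x_k) dx_k ∧ dx_i ∧ dx_j.
Expand each term, using dx_k ∧ dx_i ∧ dx_j = sgn(permutation) dx_{(a)} ∧ dx_{(b)} ∧ dx_{(c)} with (a < b < c) sorted:
  d(2*x*z + 2*x + y*z) includes (∂/∂y)(2*x*z + 2*x + y*z) dy = (z) dy, which multiplied by dx ∧ dz gives (-z) dx ∧ dy ∧ dz
  d(-x*z) includes (∂/∂x)(-x*z) dx = (-z) dx, which multiplied by dy ∧ dz gives (-z) dx ∧ dy ∧ dz
Collecting like 3-forms: d(omega) = (-2*z) dx ∧ dy ∧ dz.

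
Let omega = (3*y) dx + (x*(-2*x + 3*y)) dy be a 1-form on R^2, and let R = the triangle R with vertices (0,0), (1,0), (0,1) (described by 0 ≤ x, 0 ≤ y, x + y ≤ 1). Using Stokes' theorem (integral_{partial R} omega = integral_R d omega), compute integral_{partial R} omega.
integral_(partial R) omega = -5/3

Stokes: integral_partial_R omega = integral_R d omega with d omega = (∂Q/∂x - ∂P/∂y) dx ∧ dy.
  ∂Q/∂x = -4*x + 3*y
  ∂P/∂y = 3
  integrand = ∂Q/∂x - ∂P/∂y = -4*x + 3*y - 3.
Integrating over R: integral_0^1 integral_0^{1-x} (-4*x + 3*y - 3) dy dx = -5/3.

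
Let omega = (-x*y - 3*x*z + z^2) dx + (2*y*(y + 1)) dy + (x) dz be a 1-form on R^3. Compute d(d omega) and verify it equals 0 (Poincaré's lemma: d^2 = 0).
d(d omega) = 0

Step 1: d omega = sum_{i<j} (∂f_j/∂x_i - ∂f_i/∂x_j) dx_i ∧ dx_j:
  coeff of dx ∧ dy: x
  coeff of dx ∧ dz: 3*x - 2*z + 1
  coeff of dy ∧ dz: 0
Step 2: Apply d again to each 2-form coefficient. The only possible 3-form in R^3 is dx ∧ dy ∧ dz, with coefficient
  ∂(coeff of dy∧dz)/∂x - ∂(coeff of dx∧dz)/∂y + ∂(coeff of dx∧dy)/∂z
  = ∂/∂x (0) - ∂/∂y (3*x - 2*z + 1) + ∂/∂z (x).
Each of these terms simplifies to sums of mixed partials that cancel in pairs. The result is 0 (by equality of mixed partials for smooth functions — Schwarz / Clairaut).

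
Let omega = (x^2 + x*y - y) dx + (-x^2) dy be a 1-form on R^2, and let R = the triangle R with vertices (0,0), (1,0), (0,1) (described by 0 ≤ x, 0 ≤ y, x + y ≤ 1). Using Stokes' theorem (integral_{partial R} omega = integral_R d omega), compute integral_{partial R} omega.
integral_(partial R) omega = 0

Stokes: integral_partial_R omega = integral_R d omega with d omega = (∂Q/∂x - ∂P/∂y) dx ∧ dy.
  ∂Q/∂x = -2*x
  ∂P/∂y = x - 1
  integrand = ∂Q/∂x - ∂P/∂y = 1 - 3*x.
Integrating over R: integral_0^1 integral_0^{1-x} (1 - 3*x) dy dx = 0.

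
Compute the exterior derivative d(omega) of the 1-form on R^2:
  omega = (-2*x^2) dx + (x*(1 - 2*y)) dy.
d(omega) = (1 - 2*y) dx ∧ dy

For a 1-form omega = sum_i f_i dx_i, the exterior derivative is
  d(omega) = sum_{i < j} (∂f_j/∂x_i - ∂f_i/∂x_j) dx_i ∧ dx_j.
  coefficient of dx ∧ dy: ∂f_2/∂x - ∂f_1/∂y = ∂(x*(1 - 2*y))/∂x - ∂(-2*x^2)/∂y = 1 - 2*y
Assembling: d(omega) = (1 - 2*y) dx ∧ dy.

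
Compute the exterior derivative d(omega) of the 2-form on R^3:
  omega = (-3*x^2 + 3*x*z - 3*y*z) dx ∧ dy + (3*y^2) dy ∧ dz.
d(omega) = (3*x - 3*y) dx ∧ dy ∧ dz

For a 2-form omega = sum_{i<j} g_{ij} dx_i ∧ dx_j, the exterior derivative is
  d(omega) = sum_{i<j} d(g_{ij}) ∧ dx_i ∧ dx_j = sum_{i<j, k} (∂g_{ij}/∂x_k) dx_k ∧ dx_i ∧ dx_j.
Expand each term, using dx_k ∧ dx_i ∧ dx_j = sgn(permutation) dx_{(a)} ∧ dx_{(b)} ∧ dx_{(c)} with (a < b < c) sorted:
  d(-3*x^2 + 3*x*z - 3*y*z) includes (∂/∂z)(-3*x^2 + 3*x*z - 3*y*z) dz = (3*x - 3*y) dz, which multiplied by dx ∧ dy gives (3*x - 3*y) dx ∧ dy ∧ dz
Collecting like 3-forms: d(omega) = (3*x - 3*y) dx ∧ dy ∧ dz.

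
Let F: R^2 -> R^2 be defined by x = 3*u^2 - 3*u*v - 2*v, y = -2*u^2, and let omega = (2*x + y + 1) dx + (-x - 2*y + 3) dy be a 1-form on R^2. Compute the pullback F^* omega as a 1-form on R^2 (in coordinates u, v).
F^* omega = (20*u^3 - 60*u^2*v + 18*u*v^2 - 32*u*v - 6*u + 12*v^2 - 3*v) du + (-12*u^3 + 18*u^2*v - 8*u^2 + 24*u*v - 3*u + 8*v - 2) dv

Using F^*(f dg) = (f ∘ F) d(g ∘ F), substitute each coordinate x_i by F_i(u, v) in f_i, and replace dx_i by d F_i = (∂F_i/∂u) du + (∂F_i/∂v) dv.
  For the x component: f_1(F) = 4*u^2 - 6*u*v - 4*v + 1; d F_1 = (6*u - 3*v) du + (-3*u - 2) dv
  For the y component: f_2(F) = u^2 + 3*u*v + 2*v + 3; d F_2 = (-4*u) du + (0) dv
Combining and collecting du, dv coefficients:
  coeff of du: 20*u^3 - 60*u^2*v + 18*u*v^2 - 32*u*v - 6*u + 12*v^2 - 3*v
  coeff of dv: -12*u^3 + 18*u^2*v - 8*u^2 + 24*u*v - 3*u + 8*v - 2
F^* omega = (20*u^3 - 60*u^2*v + 18*u*v^2 - 32*u*v - 6*u + 12*v^2 - 3*v) du + (-12*u^3 + 18*u^2*v - 8*u^2 + 24*u*v - 3*u + 8*v - 2) dv.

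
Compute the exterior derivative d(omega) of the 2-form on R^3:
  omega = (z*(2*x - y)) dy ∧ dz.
d(omega) = (2*z) dx ∧ dy ∧ dz

For a 2-form omega = sum_{i<j} g_{ij} dx_i ∧ dx_j, the exterior derivative is
  d(omega) = sum_{i<j} d(g_{ij}) ∧ dx_i ∧ dx_j = sum_{i<j, k} (∂g_{ij}/∂x_k) dx_k ∧ dx_i ∧ dx_j.
Expand each term, using dx_k ∧ dx_i ∧ dx_j = sgn(permutation) dx_{(a)} ∧ dx_{(b)} ∧ dx_{(c)} with (a < b < c) sorted:
  d(z*(2*x - y)) includes (∂/∂x)(z*(2*x - y)) dx = (2*z) dx, which multiplied by dy ∧ dz gives (2*z) dx ∧ dy ∧ dz
Collecting like 3-forms: d(omega) = (2*z) dx ∧ dy ∧ dz.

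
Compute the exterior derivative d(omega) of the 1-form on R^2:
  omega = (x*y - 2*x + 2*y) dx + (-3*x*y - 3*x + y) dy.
d(omega) = (-x - 3*y - 5) dx ∧ dy

For a 1-form omega = sum_i f_i dx_i, the exterior derivative is
  d(omega) = sum_{i < j} (∂f_j/∂x_i - ∂f_i/∂x_j) dx_i ∧ dx_j.
  coefficient of dx ∧ dy: ∂f_2/∂x - ∂f_1/∂y = ∂(-3*x*y - 3*x + y)/∂x - ∂(x*y - 2*x + 2*y)/∂y = -x - 3*y - 5
Assembling: d(omega) = (-x - 3*y - 5) dx ∧ dy.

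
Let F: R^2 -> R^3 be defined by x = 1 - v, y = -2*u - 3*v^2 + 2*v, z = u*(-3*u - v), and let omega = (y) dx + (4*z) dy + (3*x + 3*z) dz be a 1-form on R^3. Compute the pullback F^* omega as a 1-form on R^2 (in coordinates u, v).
F^* omega = (54*u^3 + 27*u^2*v + 24*u^2 + 3*u*v^2 + 26*u*v - 18*u + 3*v^2 - 3*v) du + (9*u^3 + 75*u^2*v - 24*u^2 + 24*u*v^2 - 5*u*v - u + 3*v^2 - 2*v) dv

Using F^*(f dg) = (f ∘ F) d(g ∘ F), substitute each coordinate x_i by F_i(u, v) in f_i, and replace dx_i by d F_i = (∂F_i/∂u) du + (∂F_i/∂v) dv.
  For the x component: f_1(F) = -2*u - 3*v^2 + 2*v; d F_1 = (0) du + (-1) dv
  For the y component: f_2(F) = 4*u*(-3*u - v); d F_2 = (-2) du + (2 - 6*v) dv
  For the z component: f_3(F) = -9*u^2 - 3*u*v - 3*v + 3; d F_3 = (-6*u - v) du + (-u) dv
Combining and collecting du, dv coefficients:
  coeff of du: 54*u^3 + 27*u^2*v + 24*u^2 + 3*u*v^2 + 26*u*v - 18*u + 3*v^2 - 3*v
  coeff of dv: 9*u^3 + 75*u^2*v - 24*u^2 + 24*u*v^2 - 5*u*v - u + 3*v^2 - 2*v
F^* omega = (54*u^3 + 27*u^2*v + 24*u^2 + 3*u*v^2 + 26*u*v - 18*u + 3*v^2 - 3*v) du + (9*u^3 + 75*u^2*v - 24*u^2 + 24*u*v^2 - 5*u*v - u + 3*v^2 - 2*v) dv.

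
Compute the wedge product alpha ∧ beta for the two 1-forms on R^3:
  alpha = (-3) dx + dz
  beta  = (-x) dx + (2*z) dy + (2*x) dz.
alpha ∧ beta = (-6*z) dx ∧ dy + (-5*x) dx ∧ dz + (-2*z) dy ∧ dz

Distribute the wedge, using dx_i ∧ dx_j = -dx_j ∧ dx_i and dx_i ∧ dx_i = 0. For each pair (i, j) with i < j, the coefficient of dx_i ∧ dx_j in alpha ∧ beta is (alpha_i * beta_j - alpha_j * beta_i). Collecting: alpha ∧ beta = (-6*z) dx ∧ dy + (-5*x) dx ∧ dz + (-2*z) dy ∧ dz.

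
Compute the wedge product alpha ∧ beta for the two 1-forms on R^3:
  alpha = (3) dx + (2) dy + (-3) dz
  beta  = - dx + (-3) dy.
alpha ∧ beta = (-7) dx ∧ dy + (-3) dx ∧ dz + (-9) dy ∧ dz

Distribute the wedge, using dx_i ∧ dx_j = -dx_j ∧ dx_i and dx_i ∧ dx_i = 0. For each pair (i, j) with i < j, the coefficient of dx_i ∧ dx_j in alpha ∧ beta is (alpha_i * beta_j - alpha_j * beta_i). Collecting: alpha ∧ beta = (-7) dx ∧ dy + (-3) dx ∧ dz + (-9) dy ∧ dz.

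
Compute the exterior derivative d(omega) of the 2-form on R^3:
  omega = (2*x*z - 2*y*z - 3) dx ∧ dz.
d(omega) = (2*z) dx ∧ dy ∧ dz

For a 2-form omega = sum_{i<j} g_{ij} dx_i ∧ dx_j, the exterior derivative is
  d(omega) = sum_{i<j} d(g_{ij}) ∧ dx_i ∧ dx_j = sum_{i<j, k} (∂g_{ij}/∂x_k) dx_k ∧ dx_i ∧ dx_j.
Expand each term, using dx_k ∧ dx_i ∧ dx_j = sgn(permutation) dx_{(a)} ∧ dx_{(b)} ∧ dx_{(c)} with (a < b < c) sorted:
  d(2*x*z - 2*y*z - 3) includes (∂/∂y)(2*x*z - 2*y*z - 3) dy = (-2*z) dy, which multiplied by dx ∧ dz gives (2*z) dx ∧ dy ∧ dz
Collecting like 3-forms: d(omega) = (2*z) dx ∧ dy ∧ dz.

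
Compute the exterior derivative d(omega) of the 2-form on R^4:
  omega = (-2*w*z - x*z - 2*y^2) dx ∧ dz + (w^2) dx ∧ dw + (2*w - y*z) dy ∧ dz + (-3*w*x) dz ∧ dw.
d(omega) = (4*y) dx ∧ dy ∧ dz + (-3*w - 2*z) dx ∧ dz ∧ dw + (2) dy ∧ dz ∧ dw

For a 2-form omega = sum_{i<j} g_{ij} dx_i ∧ dx_j, the exterior derivative is
  d(omega) = sum_{i<j} d(g_{ij}) ∧ dx_i ∧ dx_j = sum_{i<j, k} (∂g_{ij}/∂x_k) dx_k ∧ dx_i ∧ dx_j.
Expand each term, using dx_k ∧ dx_i ∧ dx_j = sgn(permutation) dx_{(a)} ∧ dx_{(b)} ∧ dx_{(c)} with (a < b < c) sorted:
  d(-2*w*z - x*z - 2*y^2) includes (∂/∂y)(-2*w*z - x*z - 2*y^2) dy = (-4*y) dy, which multiplied by dx ∧ dz gives (4*y) dx ∧ dy ∧ dz
  d(-2*w*z - x*z - 2*y^2) includes (∂/∂w)(-2*w*z - x*z - 2*y^2) dw = (-2*z) dw, which multiplied by dx ∧ dz gives (-2*z) dx ∧ dz ∧ dw
  d(2*w - y*z) includes (∂/∂w)(2*w - y*z) dw = (2) dw, which multiplied by dy ∧ dz gives (2) dy ∧ dz ∧ dw
  d(-3*w*x) includes (∂/∂x)(-3*w*x) dx = (-3*w) dx, which multiplied by dz ∧ dw gives (-3*w) dx ∧ dz ∧ dw
Collecting like 3-forms: d(omega) = (4*y) dx ∧ dy ∧ dz + (-3*w - 2*z) dx ∧ dz ∧ dw + (2) dy ∧ dz ∧ dw.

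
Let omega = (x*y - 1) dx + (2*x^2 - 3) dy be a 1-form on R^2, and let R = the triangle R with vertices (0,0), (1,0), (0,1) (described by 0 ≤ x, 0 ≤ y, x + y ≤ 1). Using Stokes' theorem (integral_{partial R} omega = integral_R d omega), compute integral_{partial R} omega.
integral_(partial R) omega = 1/2

Stokes: integral_partial_R omega = integral_R d omega with d omega = (∂Q/∂x - ∂P/∂y) dx ∧ dy.
  ∂Q/∂x = 4*x
  ∂P/∂y = x
  integrand = ∂Q/∂x - ∂P/∂y = 3*x.
Integrating over R: integral_0^1 integral_0^{1-x} (3*x) dy dx = 1/2.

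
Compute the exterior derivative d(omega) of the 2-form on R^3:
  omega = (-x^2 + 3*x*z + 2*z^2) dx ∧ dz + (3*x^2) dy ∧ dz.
d(omega) = (6*x) dx ∧ dy ∧ dz

For a 2-form omega = sum_{i<j} g_{ij} dx_i ∧ dx_j, the exterior derivative is
  d(omega) = sum_{i<j} d(g_{ij}) ∧ dx_i ∧ dx_j = sum_{i<j, k} (∂g_{ij}/∂x_k) dx_k ∧ dx_i ∧ dx_j.
Expand each term, using dx_k ∧ dx_i ∧ dx_j = sgn(permutation) dx_{(a)} ∧ dx_{(b)} ∧ dx_{(c)} with (a < b < c) sorted:
  d(3*x^2) includes (∂/∂x)(3*x^2) dx = (6*x) dx, which multiplied by dy ∧ dz gives (6*x) dx ∧ dy ∧ dz
Collecting like 3-forms: d(omega) = (6*x) dx ∧ dy ∧ dz.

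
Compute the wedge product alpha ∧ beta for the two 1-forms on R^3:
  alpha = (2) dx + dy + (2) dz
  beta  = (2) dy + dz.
alpha ∧ beta = (4) dx ∧ dy + (2) dx ∧ dz + (-3) dy ∧ dz

Distribute the wedge, using dx_i ∧ dx_j = -dx_j ∧ dx_i and dx_i ∧ dx_i = 0. For each pair (i, j) with i < j, the coefficient of dx_i ∧ dx_j in alpha ∧ beta is (alpha_i * beta_j - alpha_j * beta_i). Collecting: alpha ∧ beta = (4) dx ∧ dy + (2) dx ∧ dz + (-3) dy ∧ dz.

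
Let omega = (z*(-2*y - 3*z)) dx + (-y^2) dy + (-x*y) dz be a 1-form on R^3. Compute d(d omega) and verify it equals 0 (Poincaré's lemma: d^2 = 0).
d(d omega) = 0

Step 1: d omega = sum_{i<j} (∂f_j/∂x_i - ∂f_i/∂x_j) dx_i ∧ dx_j:
  coeff of dx ∧ dy: 2*z
  coeff of dx ∧ dz: y + 6*z
  coeff of dy ∧ dz: -x
Step 2: Apply d again to each 2-form coefficient. The only possible 3-form in R^3 is dx ∧ dy ∧ dz, with coefficient
  ∂(coeff of dy∧dz)/∂x - ∂(coeff of dx∧dz)/∂y + ∂(coeff of dx∧dy)/∂z
  = ∂/∂x (-x) - ∂/∂y (y + 6*z) + ∂/∂z (2*z).
Each of these terms simplifies to sums of mixed partials that cancel in pairs. The result is 0 (by equality of mixed partials for smooth functions — Schwarz / Clairaut).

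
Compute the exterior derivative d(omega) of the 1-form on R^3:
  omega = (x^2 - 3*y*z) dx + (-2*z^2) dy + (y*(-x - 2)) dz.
d(omega) = (3*z) dx ∧ dy + (2*y) dx ∧ dz + (-x + 4*z - 2) dy ∧ dz

For a 1-form omega = sum_i f_i dx_i, the exterior derivative is
  d(omega) = sum_{i < j} (∂f_j/∂x_i - ∂f_i/∂x_j) dx_i ∧ dx_j.
  coefficient of dx ∧ dy: ∂f_2/∂x - ∂f_1/∂y = ∂(-2*z^2)/∂x - ∂(x^2 - 3*y*z)/∂y = 3*z
  coefficient of dx ∧ dz: ∂f_3/∂x - ∂f_1/∂z = ∂(y*(-x - 2))/∂x - ∂(x^2 - 3*y*z)/∂z = 2*y
  coefficient of dy ∧ dz: ∂f_3/∂y - ∂f_2/∂z = ∂(y*(-x - 2))/∂y - ∂(-2*z^2)/∂z = -x + 4*z - 2
Assembling: d(omega) = (3*z) dx ∧ dy + (2*y) dx ∧ dz + (-x + 4*z - 2) dy ∧ dz.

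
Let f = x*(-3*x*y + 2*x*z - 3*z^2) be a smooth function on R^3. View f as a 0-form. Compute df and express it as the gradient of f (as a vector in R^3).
df = (-6*x*y + 4*x*z - 3*z^2) dx + (-3*x^2) dy + (2*x*(x - 3*z)) dz; grad f = (-6*x*y + 4*x*z - 3*z^2, -3*x^2, 2*x*(x - 3*z))

For a 0-form f, d f = (∂f/∂x) dx + (∂f/∂y) dy + (∂f/∂z) dz. The components of the vector representation are exactly the entries of grad f in Cartesian coordinates:
  ∂f/∂x = -6*x*y + 4*x*z - 3*z^2
  ∂f/∂y = -3*x^2
  ∂f/∂z = 2*x*(x - 3*z).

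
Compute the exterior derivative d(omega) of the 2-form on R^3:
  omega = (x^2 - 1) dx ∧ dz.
d(omega) = 0

For a 2-form omega = sum_{i<j} g_{ij} dx_i ∧ dx_j, the exterior derivative is
  d(omega) = sum_{i<j} d(g_{ij}) ∧ dx_i ∧ dx_j = sum_{i<j, k} (∂g_{ij}/∂x_k) dx_k ∧ dx_i ∧ dx_j.
Expand each term, using dx_k ∧ dx_i ∧ dx_j = sgn(permutation) dx_{(a)} ∧ dx_{(b)} ∧ dx_{(c)} with (a < b < c) sorted:

Collecting like 3-forms: d(omega) = 0.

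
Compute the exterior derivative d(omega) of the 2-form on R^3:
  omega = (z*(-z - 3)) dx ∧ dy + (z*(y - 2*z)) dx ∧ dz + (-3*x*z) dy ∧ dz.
d(omega) = (-6*z - 3) dx ∧ dy ∧ dz

For a 2-form omega = sum_{i<j} g_{ij} dx_i ∧ dx_j, the exterior derivative is
  d(omega) = sum_{i<j} d(g_{ij}) ∧ dx_i ∧ dx_j = sum_{i<j, k} (∂g_{ij}/∂x_k) dx_k ∧ dx_i ∧ dx_j.
Expand each term, using dx_k ∧ dx_i ∧ dx_j = sgn(permutation) dx_{(a)} ∧ dx_{(b)} ∧ dx_{(c)} with (a < b < c) sorted:
  d(z*(-z - 3)) includes (∂/∂z)(z*(-z - 3)) dz = (-2*z - 3) dz, which multiplied by dx ∧ dy gives (-2*z - 3) dx ∧ dy ∧ dz
  d(z*(y - 2*z)) includes (∂/∂y)(z*(y - 2*z)) dy = (z) dy, which multiplied by dx ∧ dz gives (-z) dx ∧ dy ∧ dz
  d(-3*x*z) includes (∂/∂x)(-3*x*z) dx = (-3*z) dx, which multiplied by dy ∧ dz gives (-3*z) dx ∧ dy ∧ dz
Collecting like 3-forms: d(omega) = (-6*z - 3) dx ∧ dy ∧ dz.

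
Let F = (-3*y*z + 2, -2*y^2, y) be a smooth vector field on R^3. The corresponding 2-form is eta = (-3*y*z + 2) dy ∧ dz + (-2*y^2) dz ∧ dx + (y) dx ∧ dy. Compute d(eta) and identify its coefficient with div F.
d(eta) = (-4*y) dx ∧ dy ∧ dz; div F = -4*y

For a 2-form in R^3 of the form above, applying d gives a 3-form with coefficient ∂P/∂x + ∂Q/∂y + ∂R/∂z:
  ∂P/∂x = 0
  ∂Q/∂y = -4*y
  ∂R/∂z = 0
Sum = -4*y, which is exactly div F.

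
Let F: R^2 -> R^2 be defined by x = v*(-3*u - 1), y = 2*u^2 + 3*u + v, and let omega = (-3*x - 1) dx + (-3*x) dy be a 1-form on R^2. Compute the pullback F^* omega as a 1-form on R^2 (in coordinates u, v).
F^* omega = (3*v*(12*u^2 - 9*u*v + 13*u - 3*v + 4)) du + (-27*u^2*v - 9*u*v + 3*u + 1) dv

Using F^*(f dg) = (f ∘ F) d(g ∘ F), substitute each coordinate x_i by F_i(u, v) in f_i, and replace dx_i by d F_i = (∂F_i/∂u) du + (∂F_i/∂v) dv.
  For the x component: f_1(F) = 9*u*v + 3*v - 1; d F_1 = (-3*v) du + (-3*u - 1) dv
  For the y component: f_2(F) = 3*v*(3*u + 1); d F_2 = (4*u + 3) du + (1) dv
Combining and collecting du, dv coefficients:
  coeff of du: 3*v*(12*u^2 - 9*u*v + 13*u - 3*v + 4)
  coeff of dv: -27*u^2*v - 9*u*v + 3*u + 1
F^* omega = (3*v*(12*u^2 - 9*u*v + 13*u - 3*v + 4)) du + (-27*u^2*v - 9*u*v + 3*u + 1) dv.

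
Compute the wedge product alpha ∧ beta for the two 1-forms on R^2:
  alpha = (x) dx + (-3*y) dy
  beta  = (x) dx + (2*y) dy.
alpha ∧ beta = (5*x*y) dx ∧ dy

Distribute the wedge, using dx_i ∧ dx_j = -dx_j ∧ dx_i and dx_i ∧ dx_i = 0. For each pair (i, j) with i < j, the coefficient of dx_i ∧ dx_j in alpha ∧ beta is (alpha_i * beta_j - alpha_j * beta_i). Collecting: alpha ∧ beta = (5*x*y) dx ∧ dy.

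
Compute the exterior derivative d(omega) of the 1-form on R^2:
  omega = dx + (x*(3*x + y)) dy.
d(omega) = (6*x + y) dx ∧ dy

For a 1-form omega = sum_i f_i dx_i, the exterior derivative is
  d(omega) = sum_{i < j} (∂f_j/∂x_i - ∂f_i/∂x_j) dx_i ∧ dx_j.
  coefficient of dx ∧ dy: ∂f_2/∂x - ∂f_1/∂y = ∂(x*(3*x + y))/∂x - ∂(1)/∂y = 6*x + y
Assembling: d(omega) = (6*x + y) dx ∧ dy.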